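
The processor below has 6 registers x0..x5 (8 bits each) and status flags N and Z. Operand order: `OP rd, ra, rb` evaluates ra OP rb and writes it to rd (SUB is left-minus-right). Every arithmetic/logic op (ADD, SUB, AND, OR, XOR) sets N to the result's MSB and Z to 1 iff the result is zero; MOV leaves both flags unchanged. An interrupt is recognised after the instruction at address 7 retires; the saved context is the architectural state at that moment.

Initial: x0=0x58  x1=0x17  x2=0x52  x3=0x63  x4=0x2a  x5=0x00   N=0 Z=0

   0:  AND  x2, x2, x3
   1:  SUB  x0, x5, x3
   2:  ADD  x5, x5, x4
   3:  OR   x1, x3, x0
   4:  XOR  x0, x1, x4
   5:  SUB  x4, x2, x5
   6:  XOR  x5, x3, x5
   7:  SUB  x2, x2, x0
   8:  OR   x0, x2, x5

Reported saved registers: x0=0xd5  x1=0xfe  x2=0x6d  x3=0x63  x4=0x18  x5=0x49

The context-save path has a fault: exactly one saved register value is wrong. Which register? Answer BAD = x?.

after  0: x0=0x58 x1=0x17 x2=0x42 x3=0x63 x4=0x2a x5=0x00  N=0 Z=0
after  1: x0=0x9d x1=0x17 x2=0x42 x3=0x63 x4=0x2a x5=0x00  N=1 Z=0
after  2: x0=0x9d x1=0x17 x2=0x42 x3=0x63 x4=0x2a x5=0x2a  N=0 Z=0
after  3: x0=0x9d x1=0xff x2=0x42 x3=0x63 x4=0x2a x5=0x2a  N=1 Z=0
after  4: x0=0xd5 x1=0xff x2=0x42 x3=0x63 x4=0x2a x5=0x2a  N=1 Z=0
after  5: x0=0xd5 x1=0xff x2=0x42 x3=0x63 x4=0x18 x5=0x2a  N=0 Z=0
after  6: x0=0xd5 x1=0xff x2=0x42 x3=0x63 x4=0x18 x5=0x49  N=0 Z=0
after  7: x0=0xd5 x1=0xff x2=0x6d x3=0x63 x4=0x18 x5=0x49  N=0 Z=0
-- IRQ taken; context saved, return-PC = 8 --
mismatch: x1: reported 0xfe vs actual 0xff

BAD = x1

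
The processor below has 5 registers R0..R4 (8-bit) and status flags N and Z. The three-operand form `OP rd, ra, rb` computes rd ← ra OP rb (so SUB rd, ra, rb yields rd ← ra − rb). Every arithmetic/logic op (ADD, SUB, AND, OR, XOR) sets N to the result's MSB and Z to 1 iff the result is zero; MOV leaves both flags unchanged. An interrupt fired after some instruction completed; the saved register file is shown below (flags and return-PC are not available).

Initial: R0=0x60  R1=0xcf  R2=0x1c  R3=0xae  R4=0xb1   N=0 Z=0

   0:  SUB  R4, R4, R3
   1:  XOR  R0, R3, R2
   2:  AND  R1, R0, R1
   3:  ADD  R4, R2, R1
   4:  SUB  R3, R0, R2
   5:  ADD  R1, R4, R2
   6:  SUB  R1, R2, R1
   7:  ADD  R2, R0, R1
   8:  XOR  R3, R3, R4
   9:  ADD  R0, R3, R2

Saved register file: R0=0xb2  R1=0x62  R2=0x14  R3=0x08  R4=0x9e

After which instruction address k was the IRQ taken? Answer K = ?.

after  0: R0=0x60 R1=0xcf R2=0x1c R3=0xae R4=0x03  N=0 Z=0
after  1: R0=0xb2 R1=0xcf R2=0x1c R3=0xae R4=0x03  N=1 Z=0
after  2: R0=0xb2 R1=0x82 R2=0x1c R3=0xae R4=0x03  N=1 Z=0
after  3: R0=0xb2 R1=0x82 R2=0x1c R3=0xae R4=0x9e  N=1 Z=0
after  4: R0=0xb2 R1=0x82 R2=0x1c R3=0x96 R4=0x9e  N=1 Z=0
after  5: R0=0xb2 R1=0xba R2=0x1c R3=0x96 R4=0x9e  N=1 Z=0
after  6: R0=0xb2 R1=0x62 R2=0x1c R3=0x96 R4=0x9e  N=0 Z=0
after  7: R0=0xb2 R1=0x62 R2=0x14 R3=0x96 R4=0x9e  N=0 Z=0
after  8: R0=0xb2 R1=0x62 R2=0x14 R3=0x08 R4=0x9e  N=0 Z=0
-- IRQ taken; context saved, return-PC = 9 --

K = 8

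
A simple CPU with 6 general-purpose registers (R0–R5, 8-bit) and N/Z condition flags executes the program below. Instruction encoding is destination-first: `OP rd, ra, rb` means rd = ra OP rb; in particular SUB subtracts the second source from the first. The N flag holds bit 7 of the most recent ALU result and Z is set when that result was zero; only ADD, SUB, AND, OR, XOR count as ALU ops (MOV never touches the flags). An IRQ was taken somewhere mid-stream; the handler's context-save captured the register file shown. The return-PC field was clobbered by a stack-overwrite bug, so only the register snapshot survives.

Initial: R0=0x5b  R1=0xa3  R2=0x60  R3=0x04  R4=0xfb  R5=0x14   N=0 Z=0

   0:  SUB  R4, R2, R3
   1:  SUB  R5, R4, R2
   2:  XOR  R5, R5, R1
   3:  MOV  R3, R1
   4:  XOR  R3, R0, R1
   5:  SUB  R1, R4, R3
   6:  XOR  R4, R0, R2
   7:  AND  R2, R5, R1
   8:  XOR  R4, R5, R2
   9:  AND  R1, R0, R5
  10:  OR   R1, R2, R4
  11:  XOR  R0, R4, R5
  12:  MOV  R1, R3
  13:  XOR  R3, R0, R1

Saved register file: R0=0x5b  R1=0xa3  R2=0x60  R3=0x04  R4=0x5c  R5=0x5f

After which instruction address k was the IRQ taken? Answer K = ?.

K = 2

after  0: R0=0x5b R1=0xa3 R2=0x60 R3=0x04 R4=0x5c R5=0x14  N=0 Z=0
after  1: R0=0x5b R1=0xa3 R2=0x60 R3=0x04 R4=0x5c R5=0xfc  N=1 Z=0
after  2: R0=0x5b R1=0xa3 R2=0x60 R3=0x04 R4=0x5c R5=0x5f  N=0 Z=0
-- IRQ taken; context saved, return-PC = 3 --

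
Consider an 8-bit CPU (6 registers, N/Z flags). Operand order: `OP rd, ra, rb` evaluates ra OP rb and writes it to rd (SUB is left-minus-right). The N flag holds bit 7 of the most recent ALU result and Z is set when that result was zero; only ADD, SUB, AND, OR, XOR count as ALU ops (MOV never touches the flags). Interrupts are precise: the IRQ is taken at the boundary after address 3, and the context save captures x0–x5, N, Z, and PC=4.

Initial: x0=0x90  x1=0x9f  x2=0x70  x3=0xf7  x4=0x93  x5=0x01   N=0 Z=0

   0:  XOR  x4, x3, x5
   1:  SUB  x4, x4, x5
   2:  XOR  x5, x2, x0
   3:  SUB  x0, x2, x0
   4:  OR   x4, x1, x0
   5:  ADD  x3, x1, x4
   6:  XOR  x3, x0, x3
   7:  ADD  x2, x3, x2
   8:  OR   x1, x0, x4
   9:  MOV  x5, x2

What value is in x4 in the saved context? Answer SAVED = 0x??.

SAVED = 0xf5

after  0: x0=0x90 x1=0x9f x2=0x70 x3=0xf7 x4=0xf6 x5=0x01  N=1 Z=0
after  1: x0=0x90 x1=0x9f x2=0x70 x3=0xf7 x4=0xf5 x5=0x01  N=1 Z=0
after  2: x0=0x90 x1=0x9f x2=0x70 x3=0xf7 x4=0xf5 x5=0xe0  N=1 Z=0
after  3: x0=0xe0 x1=0x9f x2=0x70 x3=0xf7 x4=0xf5 x5=0xe0  N=1 Z=0
-- IRQ taken; context saved, return-PC = 4 --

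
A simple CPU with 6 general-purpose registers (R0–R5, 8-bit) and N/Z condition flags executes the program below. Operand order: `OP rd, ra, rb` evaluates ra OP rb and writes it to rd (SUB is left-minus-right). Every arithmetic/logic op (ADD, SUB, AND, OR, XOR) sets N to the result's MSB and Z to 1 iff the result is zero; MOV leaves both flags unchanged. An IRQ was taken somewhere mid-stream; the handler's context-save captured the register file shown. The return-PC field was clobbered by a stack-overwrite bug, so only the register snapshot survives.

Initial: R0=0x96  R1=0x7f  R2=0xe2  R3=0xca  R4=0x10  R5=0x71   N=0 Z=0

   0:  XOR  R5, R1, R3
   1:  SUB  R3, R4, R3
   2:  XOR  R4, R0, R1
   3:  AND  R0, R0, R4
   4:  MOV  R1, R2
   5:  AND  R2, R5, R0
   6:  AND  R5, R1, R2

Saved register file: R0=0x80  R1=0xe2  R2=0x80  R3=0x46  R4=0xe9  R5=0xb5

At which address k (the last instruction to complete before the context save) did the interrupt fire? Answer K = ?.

after  0: R0=0x96 R1=0x7f R2=0xe2 R3=0xca R4=0x10 R5=0xb5  N=1 Z=0
after  1: R0=0x96 R1=0x7f R2=0xe2 R3=0x46 R4=0x10 R5=0xb5  N=0 Z=0
after  2: R0=0x96 R1=0x7f R2=0xe2 R3=0x46 R4=0xe9 R5=0xb5  N=1 Z=0
after  3: R0=0x80 R1=0x7f R2=0xe2 R3=0x46 R4=0xe9 R5=0xb5  N=1 Z=0
after  4: R0=0x80 R1=0xe2 R2=0xe2 R3=0x46 R4=0xe9 R5=0xb5  N=1 Z=0
after  5: R0=0x80 R1=0xe2 R2=0x80 R3=0x46 R4=0xe9 R5=0xb5  N=1 Z=0
-- IRQ taken; context saved, return-PC = 6 --

K = 5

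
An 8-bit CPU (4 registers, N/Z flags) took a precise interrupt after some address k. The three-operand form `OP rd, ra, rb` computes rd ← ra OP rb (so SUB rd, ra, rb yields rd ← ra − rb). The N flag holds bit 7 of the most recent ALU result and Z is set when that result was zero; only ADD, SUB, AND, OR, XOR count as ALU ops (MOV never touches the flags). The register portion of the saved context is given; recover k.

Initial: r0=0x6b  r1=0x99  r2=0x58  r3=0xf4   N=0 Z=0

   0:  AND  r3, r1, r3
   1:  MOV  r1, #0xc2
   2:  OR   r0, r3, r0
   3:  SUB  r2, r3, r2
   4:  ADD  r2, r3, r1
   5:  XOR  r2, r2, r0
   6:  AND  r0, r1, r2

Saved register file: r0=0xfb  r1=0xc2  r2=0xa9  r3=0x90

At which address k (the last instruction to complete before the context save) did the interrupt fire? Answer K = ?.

after  0: r0=0x6b r1=0x99 r2=0x58 r3=0x90  N=1 Z=0
after  1: r0=0x6b r1=0xc2 r2=0x58 r3=0x90  N=1 Z=0
after  2: r0=0xfb r1=0xc2 r2=0x58 r3=0x90  N=1 Z=0
after  3: r0=0xfb r1=0xc2 r2=0x38 r3=0x90  N=0 Z=0
after  4: r0=0xfb r1=0xc2 r2=0x52 r3=0x90  N=0 Z=0
after  5: r0=0xfb r1=0xc2 r2=0xa9 r3=0x90  N=1 Z=0
-- IRQ taken; context saved, return-PC = 6 --

K = 5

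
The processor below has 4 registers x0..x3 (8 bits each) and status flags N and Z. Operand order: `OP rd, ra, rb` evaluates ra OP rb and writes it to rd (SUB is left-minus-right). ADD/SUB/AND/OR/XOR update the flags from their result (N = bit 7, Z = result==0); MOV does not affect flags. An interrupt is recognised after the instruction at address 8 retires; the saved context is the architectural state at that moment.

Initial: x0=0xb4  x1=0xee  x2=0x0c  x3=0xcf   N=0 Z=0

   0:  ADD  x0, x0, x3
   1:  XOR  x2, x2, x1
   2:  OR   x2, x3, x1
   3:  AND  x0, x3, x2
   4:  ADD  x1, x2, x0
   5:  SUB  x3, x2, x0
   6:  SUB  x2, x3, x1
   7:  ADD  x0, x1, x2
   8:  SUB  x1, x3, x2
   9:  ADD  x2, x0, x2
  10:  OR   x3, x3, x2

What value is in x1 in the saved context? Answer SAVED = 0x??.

after  0: x0=0x83 x1=0xee x2=0x0c x3=0xcf  N=1 Z=0
after  1: x0=0x83 x1=0xee x2=0xe2 x3=0xcf  N=1 Z=0
after  2: x0=0x83 x1=0xee x2=0xef x3=0xcf  N=1 Z=0
after  3: x0=0xcf x1=0xee x2=0xef x3=0xcf  N=1 Z=0
after  4: x0=0xcf x1=0xbe x2=0xef x3=0xcf  N=1 Z=0
after  5: x0=0xcf x1=0xbe x2=0xef x3=0x20  N=0 Z=0
after  6: x0=0xcf x1=0xbe x2=0x62 x3=0x20  N=0 Z=0
after  7: x0=0x20 x1=0xbe x2=0x62 x3=0x20  N=0 Z=0
after  8: x0=0x20 x1=0xbe x2=0x62 x3=0x20  N=1 Z=0
-- IRQ taken; context saved, return-PC = 9 --

SAVED = 0xbe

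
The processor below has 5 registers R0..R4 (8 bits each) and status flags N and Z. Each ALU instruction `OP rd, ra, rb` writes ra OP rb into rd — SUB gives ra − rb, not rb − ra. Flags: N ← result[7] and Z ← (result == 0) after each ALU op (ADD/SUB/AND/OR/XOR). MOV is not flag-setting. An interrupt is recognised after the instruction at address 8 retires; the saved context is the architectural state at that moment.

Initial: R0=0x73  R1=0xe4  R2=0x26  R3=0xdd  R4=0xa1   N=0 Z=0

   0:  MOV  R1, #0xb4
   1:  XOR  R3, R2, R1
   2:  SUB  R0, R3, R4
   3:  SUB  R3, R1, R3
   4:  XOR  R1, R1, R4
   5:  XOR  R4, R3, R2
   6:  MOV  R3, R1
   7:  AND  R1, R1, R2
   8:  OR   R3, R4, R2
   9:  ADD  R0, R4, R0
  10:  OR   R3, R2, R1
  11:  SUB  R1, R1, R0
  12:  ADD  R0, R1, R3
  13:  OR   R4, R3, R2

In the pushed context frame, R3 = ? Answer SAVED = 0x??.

after  0: R0=0x73 R1=0xb4 R2=0x26 R3=0xdd R4=0xa1  N=0 Z=0
after  1: R0=0x73 R1=0xb4 R2=0x26 R3=0x92 R4=0xa1  N=1 Z=0
after  2: R0=0xf1 R1=0xb4 R2=0x26 R3=0x92 R4=0xa1  N=1 Z=0
after  3: R0=0xf1 R1=0xb4 R2=0x26 R3=0x22 R4=0xa1  N=0 Z=0
after  4: R0=0xf1 R1=0x15 R2=0x26 R3=0x22 R4=0xa1  N=0 Z=0
after  5: R0=0xf1 R1=0x15 R2=0x26 R3=0x22 R4=0x04  N=0 Z=0
after  6: R0=0xf1 R1=0x15 R2=0x26 R3=0x15 R4=0x04  N=0 Z=0
after  7: R0=0xf1 R1=0x04 R2=0x26 R3=0x15 R4=0x04  N=0 Z=0
after  8: R0=0xf1 R1=0x04 R2=0x26 R3=0x26 R4=0x04  N=0 Z=0
-- IRQ taken; context saved, return-PC = 9 --

SAVED = 0x26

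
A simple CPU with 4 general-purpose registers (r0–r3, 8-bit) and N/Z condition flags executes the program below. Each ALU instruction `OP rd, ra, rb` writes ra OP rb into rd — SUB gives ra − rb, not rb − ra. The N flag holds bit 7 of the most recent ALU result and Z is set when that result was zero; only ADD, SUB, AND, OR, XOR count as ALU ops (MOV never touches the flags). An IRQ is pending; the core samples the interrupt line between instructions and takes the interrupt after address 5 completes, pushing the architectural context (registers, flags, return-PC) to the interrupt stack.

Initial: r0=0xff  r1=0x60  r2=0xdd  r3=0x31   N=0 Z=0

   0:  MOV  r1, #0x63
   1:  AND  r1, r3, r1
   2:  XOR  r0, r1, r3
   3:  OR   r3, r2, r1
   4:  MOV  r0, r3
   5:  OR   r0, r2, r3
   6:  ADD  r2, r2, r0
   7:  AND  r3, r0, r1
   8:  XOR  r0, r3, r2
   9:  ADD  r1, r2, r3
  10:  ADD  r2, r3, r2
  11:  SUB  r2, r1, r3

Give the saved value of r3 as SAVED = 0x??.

after  0: r0=0xff r1=0x63 r2=0xdd r3=0x31  N=0 Z=0
after  1: r0=0xff r1=0x21 r2=0xdd r3=0x31  N=0 Z=0
after  2: r0=0x10 r1=0x21 r2=0xdd r3=0x31  N=0 Z=0
after  3: r0=0x10 r1=0x21 r2=0xdd r3=0xfd  N=1 Z=0
after  4: r0=0xfd r1=0x21 r2=0xdd r3=0xfd  N=1 Z=0
after  5: r0=0xfd r1=0x21 r2=0xdd r3=0xfd  N=1 Z=0
-- IRQ taken; context saved, return-PC = 6 --

SAVED = 0xfd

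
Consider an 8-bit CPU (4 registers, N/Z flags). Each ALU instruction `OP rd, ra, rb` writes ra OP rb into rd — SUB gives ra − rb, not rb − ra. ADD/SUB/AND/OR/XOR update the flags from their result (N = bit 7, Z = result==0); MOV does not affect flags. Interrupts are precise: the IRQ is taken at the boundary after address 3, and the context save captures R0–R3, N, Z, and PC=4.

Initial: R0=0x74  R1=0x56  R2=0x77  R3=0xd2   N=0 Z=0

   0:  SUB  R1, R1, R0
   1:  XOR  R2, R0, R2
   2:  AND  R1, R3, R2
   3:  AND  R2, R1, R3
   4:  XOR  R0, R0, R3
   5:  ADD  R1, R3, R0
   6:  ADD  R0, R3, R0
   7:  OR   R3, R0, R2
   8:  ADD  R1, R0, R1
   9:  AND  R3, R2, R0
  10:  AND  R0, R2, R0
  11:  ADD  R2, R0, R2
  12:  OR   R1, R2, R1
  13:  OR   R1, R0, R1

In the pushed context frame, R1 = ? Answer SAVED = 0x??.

SAVED = 0x02

after  0: R0=0x74 R1=0xe2 R2=0x77 R3=0xd2  N=1 Z=0
after  1: R0=0x74 R1=0xe2 R2=0x03 R3=0xd2  N=0 Z=0
after  2: R0=0x74 R1=0x02 R2=0x03 R3=0xd2  N=0 Z=0
after  3: R0=0x74 R1=0x02 R2=0x02 R3=0xd2  N=0 Z=0
-- IRQ taken; context saved, return-PC = 4 --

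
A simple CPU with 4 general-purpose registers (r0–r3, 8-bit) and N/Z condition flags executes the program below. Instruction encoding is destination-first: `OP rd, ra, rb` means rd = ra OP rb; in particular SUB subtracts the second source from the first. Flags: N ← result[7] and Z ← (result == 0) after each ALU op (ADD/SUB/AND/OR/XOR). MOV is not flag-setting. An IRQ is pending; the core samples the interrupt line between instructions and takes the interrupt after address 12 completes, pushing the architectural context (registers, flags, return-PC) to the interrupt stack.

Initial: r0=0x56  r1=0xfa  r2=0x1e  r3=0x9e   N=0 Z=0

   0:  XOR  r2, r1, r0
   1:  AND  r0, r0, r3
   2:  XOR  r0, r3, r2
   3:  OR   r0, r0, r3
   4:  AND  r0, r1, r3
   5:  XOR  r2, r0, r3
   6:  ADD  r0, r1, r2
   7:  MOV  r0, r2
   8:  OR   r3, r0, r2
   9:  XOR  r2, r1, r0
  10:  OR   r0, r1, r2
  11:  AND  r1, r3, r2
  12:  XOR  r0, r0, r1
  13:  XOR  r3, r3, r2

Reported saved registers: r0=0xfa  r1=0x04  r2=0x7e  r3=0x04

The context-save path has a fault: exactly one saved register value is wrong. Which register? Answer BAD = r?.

after  0: r0=0x56 r1=0xfa r2=0xac r3=0x9e  N=1 Z=0
after  1: r0=0x16 r1=0xfa r2=0xac r3=0x9e  N=0 Z=0
after  2: r0=0x32 r1=0xfa r2=0xac r3=0x9e  N=0 Z=0
after  3: r0=0xbe r1=0xfa r2=0xac r3=0x9e  N=1 Z=0
after  4: r0=0x9a r1=0xfa r2=0xac r3=0x9e  N=1 Z=0
after  5: r0=0x9a r1=0xfa r2=0x04 r3=0x9e  N=0 Z=0
after  6: r0=0xfe r1=0xfa r2=0x04 r3=0x9e  N=1 Z=0
after  7: r0=0x04 r1=0xfa r2=0x04 r3=0x9e  N=1 Z=0
after  8: r0=0x04 r1=0xfa r2=0x04 r3=0x04  N=0 Z=0
after  9: r0=0x04 r1=0xfa r2=0xfe r3=0x04  N=1 Z=0
after 10: r0=0xfe r1=0xfa r2=0xfe r3=0x04  N=1 Z=0
after 11: r0=0xfe r1=0x04 r2=0xfe r3=0x04  N=0 Z=0
after 12: r0=0xfa r1=0x04 r2=0xfe r3=0x04  N=1 Z=0
-- IRQ taken; context saved, return-PC = 13 --
mismatch: r2: reported 0x7e vs actual 0xfe

BAD = r2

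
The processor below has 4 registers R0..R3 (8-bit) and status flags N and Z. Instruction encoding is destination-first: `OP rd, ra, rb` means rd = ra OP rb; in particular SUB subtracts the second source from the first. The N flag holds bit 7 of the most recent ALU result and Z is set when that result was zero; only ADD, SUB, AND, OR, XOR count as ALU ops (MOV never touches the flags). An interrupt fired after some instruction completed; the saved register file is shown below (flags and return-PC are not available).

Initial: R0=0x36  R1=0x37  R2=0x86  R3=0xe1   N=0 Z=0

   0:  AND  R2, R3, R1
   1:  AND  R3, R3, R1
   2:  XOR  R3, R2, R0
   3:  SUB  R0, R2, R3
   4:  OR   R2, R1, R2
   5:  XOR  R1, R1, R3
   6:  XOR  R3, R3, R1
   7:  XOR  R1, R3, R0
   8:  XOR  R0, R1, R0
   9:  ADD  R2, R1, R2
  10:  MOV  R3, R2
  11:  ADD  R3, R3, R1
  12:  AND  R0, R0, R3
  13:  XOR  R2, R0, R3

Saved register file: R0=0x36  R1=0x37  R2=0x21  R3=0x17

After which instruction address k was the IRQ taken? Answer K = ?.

K = 2

after  0: R0=0x36 R1=0x37 R2=0x21 R3=0xe1  N=0 Z=0
after  1: R0=0x36 R1=0x37 R2=0x21 R3=0x21  N=0 Z=0
after  2: R0=0x36 R1=0x37 R2=0x21 R3=0x17  N=0 Z=0
-- IRQ taken; context saved, return-PC = 3 --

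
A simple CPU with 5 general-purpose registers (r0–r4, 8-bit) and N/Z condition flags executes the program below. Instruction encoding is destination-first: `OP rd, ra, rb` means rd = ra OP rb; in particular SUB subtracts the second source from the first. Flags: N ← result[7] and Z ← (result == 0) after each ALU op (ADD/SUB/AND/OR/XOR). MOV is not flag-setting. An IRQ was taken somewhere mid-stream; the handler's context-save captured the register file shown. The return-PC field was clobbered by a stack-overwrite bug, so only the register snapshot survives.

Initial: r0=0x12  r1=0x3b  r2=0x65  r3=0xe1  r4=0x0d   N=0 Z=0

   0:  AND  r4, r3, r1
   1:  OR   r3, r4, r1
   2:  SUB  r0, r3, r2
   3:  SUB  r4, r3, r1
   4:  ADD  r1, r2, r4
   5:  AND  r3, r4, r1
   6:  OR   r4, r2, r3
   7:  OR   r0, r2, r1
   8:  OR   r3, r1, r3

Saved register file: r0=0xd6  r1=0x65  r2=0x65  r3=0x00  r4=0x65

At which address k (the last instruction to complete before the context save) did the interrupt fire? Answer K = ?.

after  0: r0=0x12 r1=0x3b r2=0x65 r3=0xe1 r4=0x21  N=0 Z=0
after  1: r0=0x12 r1=0x3b r2=0x65 r3=0x3b r4=0x21  N=0 Z=0
after  2: r0=0xd6 r1=0x3b r2=0x65 r3=0x3b r4=0x21  N=1 Z=0
after  3: r0=0xd6 r1=0x3b r2=0x65 r3=0x3b r4=0x00  N=0 Z=1
after  4: r0=0xd6 r1=0x65 r2=0x65 r3=0x3b r4=0x00  N=0 Z=0
after  5: r0=0xd6 r1=0x65 r2=0x65 r3=0x00 r4=0x00  N=0 Z=1
after  6: r0=0xd6 r1=0x65 r2=0x65 r3=0x00 r4=0x65  N=0 Z=0
-- IRQ taken; context saved, return-PC = 7 --

K = 6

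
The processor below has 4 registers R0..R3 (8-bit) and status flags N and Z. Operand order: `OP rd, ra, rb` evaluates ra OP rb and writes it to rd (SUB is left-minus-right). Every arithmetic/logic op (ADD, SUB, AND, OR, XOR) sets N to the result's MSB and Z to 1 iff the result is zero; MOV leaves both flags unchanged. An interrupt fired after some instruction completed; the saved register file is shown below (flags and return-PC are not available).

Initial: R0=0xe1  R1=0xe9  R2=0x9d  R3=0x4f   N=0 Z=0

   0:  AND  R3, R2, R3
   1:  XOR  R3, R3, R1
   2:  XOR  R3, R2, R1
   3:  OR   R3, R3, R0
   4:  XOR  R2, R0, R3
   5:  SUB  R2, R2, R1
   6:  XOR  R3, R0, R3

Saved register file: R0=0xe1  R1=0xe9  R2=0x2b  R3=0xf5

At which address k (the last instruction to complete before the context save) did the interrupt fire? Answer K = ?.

after  0: R0=0xe1 R1=0xe9 R2=0x9d R3=0x0d  N=0 Z=0
after  1: R0=0xe1 R1=0xe9 R2=0x9d R3=0xe4  N=1 Z=0
after  2: R0=0xe1 R1=0xe9 R2=0x9d R3=0x74  N=0 Z=0
after  3: R0=0xe1 R1=0xe9 R2=0x9d R3=0xf5  N=1 Z=0
after  4: R0=0xe1 R1=0xe9 R2=0x14 R3=0xf5  N=0 Z=0
after  5: R0=0xe1 R1=0xe9 R2=0x2b R3=0xf5  N=0 Z=0
-- IRQ taken; context saved, return-PC = 6 --

K = 5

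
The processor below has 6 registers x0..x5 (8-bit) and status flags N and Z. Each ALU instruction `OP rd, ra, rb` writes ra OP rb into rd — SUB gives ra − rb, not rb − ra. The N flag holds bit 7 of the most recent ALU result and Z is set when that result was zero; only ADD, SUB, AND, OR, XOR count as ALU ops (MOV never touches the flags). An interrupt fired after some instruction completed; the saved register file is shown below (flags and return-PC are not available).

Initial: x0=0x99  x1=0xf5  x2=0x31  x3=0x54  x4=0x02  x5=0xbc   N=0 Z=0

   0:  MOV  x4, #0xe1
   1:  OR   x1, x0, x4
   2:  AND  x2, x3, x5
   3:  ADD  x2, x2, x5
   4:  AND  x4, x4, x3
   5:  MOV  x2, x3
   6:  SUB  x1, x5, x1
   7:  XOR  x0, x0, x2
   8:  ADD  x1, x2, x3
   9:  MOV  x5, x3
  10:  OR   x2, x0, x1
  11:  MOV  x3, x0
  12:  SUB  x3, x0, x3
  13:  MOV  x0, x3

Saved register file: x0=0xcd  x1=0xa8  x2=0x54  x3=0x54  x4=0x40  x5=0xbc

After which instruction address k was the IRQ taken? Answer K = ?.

after  0: x0=0x99 x1=0xf5 x2=0x31 x3=0x54 x4=0xe1 x5=0xbc  N=0 Z=0
after  1: x0=0x99 x1=0xf9 x2=0x31 x3=0x54 x4=0xe1 x5=0xbc  N=1 Z=0
after  2: x0=0x99 x1=0xf9 x2=0x14 x3=0x54 x4=0xe1 x5=0xbc  N=0 Z=0
after  3: x0=0x99 x1=0xf9 x2=0xd0 x3=0x54 x4=0xe1 x5=0xbc  N=1 Z=0
after  4: x0=0x99 x1=0xf9 x2=0xd0 x3=0x54 x4=0x40 x5=0xbc  N=0 Z=0
after  5: x0=0x99 x1=0xf9 x2=0x54 x3=0x54 x4=0x40 x5=0xbc  N=0 Z=0
after  6: x0=0x99 x1=0xc3 x2=0x54 x3=0x54 x4=0x40 x5=0xbc  N=1 Z=0
after  7: x0=0xcd x1=0xc3 x2=0x54 x3=0x54 x4=0x40 x5=0xbc  N=1 Z=0
after  8: x0=0xcd x1=0xa8 x2=0x54 x3=0x54 x4=0x40 x5=0xbc  N=1 Z=0
-- IRQ taken; context saved, return-PC = 9 --

K = 8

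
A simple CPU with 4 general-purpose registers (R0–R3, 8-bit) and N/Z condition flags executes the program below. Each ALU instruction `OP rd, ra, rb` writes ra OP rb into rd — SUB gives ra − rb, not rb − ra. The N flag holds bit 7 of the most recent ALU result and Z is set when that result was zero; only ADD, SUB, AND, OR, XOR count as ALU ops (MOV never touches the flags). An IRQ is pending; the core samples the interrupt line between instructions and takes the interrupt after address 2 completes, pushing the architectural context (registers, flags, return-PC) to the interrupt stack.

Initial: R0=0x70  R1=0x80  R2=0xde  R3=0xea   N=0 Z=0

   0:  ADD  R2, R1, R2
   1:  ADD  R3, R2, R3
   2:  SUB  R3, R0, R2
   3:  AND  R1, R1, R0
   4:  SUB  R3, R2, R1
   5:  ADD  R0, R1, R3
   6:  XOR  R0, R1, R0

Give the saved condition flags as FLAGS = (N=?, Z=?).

after  0: R0=0x70 R1=0x80 R2=0x5e R3=0xea  N=0 Z=0
after  1: R0=0x70 R1=0x80 R2=0x5e R3=0x48  N=0 Z=0
after  2: R0=0x70 R1=0x80 R2=0x5e R3=0x12  N=0 Z=0
-- IRQ taken; context saved, return-PC = 3 --

FLAGS = (N=0, Z=0)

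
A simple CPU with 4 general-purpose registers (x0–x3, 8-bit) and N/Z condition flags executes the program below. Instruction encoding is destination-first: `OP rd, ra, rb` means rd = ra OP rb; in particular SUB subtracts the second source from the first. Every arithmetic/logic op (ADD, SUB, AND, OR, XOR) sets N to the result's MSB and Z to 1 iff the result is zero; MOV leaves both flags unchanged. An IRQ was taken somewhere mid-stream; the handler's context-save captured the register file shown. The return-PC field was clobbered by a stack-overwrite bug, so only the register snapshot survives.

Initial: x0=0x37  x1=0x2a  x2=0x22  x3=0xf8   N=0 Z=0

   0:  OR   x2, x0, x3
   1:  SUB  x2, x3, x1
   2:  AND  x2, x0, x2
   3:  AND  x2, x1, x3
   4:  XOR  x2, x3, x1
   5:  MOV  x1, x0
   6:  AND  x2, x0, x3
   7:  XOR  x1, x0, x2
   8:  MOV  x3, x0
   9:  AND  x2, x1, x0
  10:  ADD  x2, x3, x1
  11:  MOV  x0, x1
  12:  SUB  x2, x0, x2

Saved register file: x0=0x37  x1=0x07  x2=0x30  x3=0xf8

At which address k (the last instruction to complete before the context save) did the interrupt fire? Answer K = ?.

K = 7

after  0: x0=0x37 x1=0x2a x2=0xff x3=0xf8  N=1 Z=0
after  1: x0=0x37 x1=0x2a x2=0xce x3=0xf8  N=1 Z=0
after  2: x0=0x37 x1=0x2a x2=0x06 x3=0xf8  N=0 Z=0
after  3: x0=0x37 x1=0x2a x2=0x28 x3=0xf8  N=0 Z=0
after  4: x0=0x37 x1=0x2a x2=0xd2 x3=0xf8  N=1 Z=0
after  5: x0=0x37 x1=0x37 x2=0xd2 x3=0xf8  N=1 Z=0
after  6: x0=0x37 x1=0x37 x2=0x30 x3=0xf8  N=0 Z=0
after  7: x0=0x37 x1=0x07 x2=0x30 x3=0xf8  N=0 Z=0
-- IRQ taken; context saved, return-PC = 8 --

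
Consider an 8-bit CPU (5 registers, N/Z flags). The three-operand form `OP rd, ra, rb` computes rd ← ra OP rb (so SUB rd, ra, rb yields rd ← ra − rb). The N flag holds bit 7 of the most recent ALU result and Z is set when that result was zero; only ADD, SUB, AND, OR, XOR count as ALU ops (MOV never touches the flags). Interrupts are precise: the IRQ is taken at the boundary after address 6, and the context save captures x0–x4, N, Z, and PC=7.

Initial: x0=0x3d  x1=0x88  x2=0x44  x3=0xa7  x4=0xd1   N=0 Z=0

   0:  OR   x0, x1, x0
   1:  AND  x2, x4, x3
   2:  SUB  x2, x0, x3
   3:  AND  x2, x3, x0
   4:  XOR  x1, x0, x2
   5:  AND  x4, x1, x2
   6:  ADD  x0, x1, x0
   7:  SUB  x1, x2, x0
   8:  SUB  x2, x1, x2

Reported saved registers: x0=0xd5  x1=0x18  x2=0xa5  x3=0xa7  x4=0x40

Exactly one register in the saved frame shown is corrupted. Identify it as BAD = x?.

BAD = x4

after  0: x0=0xbd x1=0x88 x2=0x44 x3=0xa7 x4=0xd1  N=1 Z=0
after  1: x0=0xbd x1=0x88 x2=0x81 x3=0xa7 x4=0xd1  N=1 Z=0
after  2: x0=0xbd x1=0x88 x2=0x16 x3=0xa7 x4=0xd1  N=0 Z=0
after  3: x0=0xbd x1=0x88 x2=0xa5 x3=0xa7 x4=0xd1  N=1 Z=0
after  4: x0=0xbd x1=0x18 x2=0xa5 x3=0xa7 x4=0xd1  N=0 Z=0
after  5: x0=0xbd x1=0x18 x2=0xa5 x3=0xa7 x4=0x00  N=0 Z=1
after  6: x0=0xd5 x1=0x18 x2=0xa5 x3=0xa7 x4=0x00  N=1 Z=0
-- IRQ taken; context saved, return-PC = 7 --
mismatch: x4: reported 0x40 vs actual 0x00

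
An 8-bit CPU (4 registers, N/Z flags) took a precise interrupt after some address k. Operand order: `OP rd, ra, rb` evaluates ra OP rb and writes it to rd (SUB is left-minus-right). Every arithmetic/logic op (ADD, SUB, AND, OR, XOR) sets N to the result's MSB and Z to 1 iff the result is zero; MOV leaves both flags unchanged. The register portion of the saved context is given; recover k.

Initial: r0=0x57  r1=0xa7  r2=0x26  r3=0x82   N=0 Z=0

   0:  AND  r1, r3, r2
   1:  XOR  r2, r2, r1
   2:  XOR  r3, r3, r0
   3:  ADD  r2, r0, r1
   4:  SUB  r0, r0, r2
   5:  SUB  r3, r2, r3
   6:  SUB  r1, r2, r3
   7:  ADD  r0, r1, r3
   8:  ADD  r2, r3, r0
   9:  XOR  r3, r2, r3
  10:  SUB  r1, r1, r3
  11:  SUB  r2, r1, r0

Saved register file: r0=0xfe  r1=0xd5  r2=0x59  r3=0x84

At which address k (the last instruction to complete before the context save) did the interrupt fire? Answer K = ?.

K = 6

after  0: r0=0x57 r1=0x02 r2=0x26 r3=0x82  N=0 Z=0
after  1: r0=0x57 r1=0x02 r2=0x24 r3=0x82  N=0 Z=0
after  2: r0=0x57 r1=0x02 r2=0x24 r3=0xd5  N=1 Z=0
after  3: r0=0x57 r1=0x02 r2=0x59 r3=0xd5  N=0 Z=0
after  4: r0=0xfe r1=0x02 r2=0x59 r3=0xd5  N=1 Z=0
after  5: r0=0xfe r1=0x02 r2=0x59 r3=0x84  N=1 Z=0
after  6: r0=0xfe r1=0xd5 r2=0x59 r3=0x84  N=1 Z=0
-- IRQ taken; context saved, return-PC = 7 --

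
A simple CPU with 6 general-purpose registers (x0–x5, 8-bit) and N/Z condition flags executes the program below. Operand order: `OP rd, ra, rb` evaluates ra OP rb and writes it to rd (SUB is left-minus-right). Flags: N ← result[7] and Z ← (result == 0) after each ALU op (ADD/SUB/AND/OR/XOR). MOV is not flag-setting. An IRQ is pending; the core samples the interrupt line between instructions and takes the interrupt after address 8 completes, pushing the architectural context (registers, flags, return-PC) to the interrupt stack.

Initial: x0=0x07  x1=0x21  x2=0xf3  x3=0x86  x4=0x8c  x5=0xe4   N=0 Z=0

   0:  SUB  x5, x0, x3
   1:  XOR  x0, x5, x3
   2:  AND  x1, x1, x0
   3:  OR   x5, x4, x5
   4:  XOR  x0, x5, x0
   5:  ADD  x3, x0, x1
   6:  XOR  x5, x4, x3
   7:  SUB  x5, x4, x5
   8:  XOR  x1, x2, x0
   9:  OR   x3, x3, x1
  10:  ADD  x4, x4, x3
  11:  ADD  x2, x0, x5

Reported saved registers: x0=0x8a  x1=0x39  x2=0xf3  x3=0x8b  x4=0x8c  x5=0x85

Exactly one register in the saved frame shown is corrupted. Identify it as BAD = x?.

BAD = x1

after  0: x0=0x07 x1=0x21 x2=0xf3 x3=0x86 x4=0x8c x5=0x81  N=1 Z=0
after  1: x0=0x07 x1=0x21 x2=0xf3 x3=0x86 x4=0x8c x5=0x81  N=0 Z=0
after  2: x0=0x07 x1=0x01 x2=0xf3 x3=0x86 x4=0x8c x5=0x81  N=0 Z=0
after  3: x0=0x07 x1=0x01 x2=0xf3 x3=0x86 x4=0x8c x5=0x8d  N=1 Z=0
after  4: x0=0x8a x1=0x01 x2=0xf3 x3=0x86 x4=0x8c x5=0x8d  N=1 Z=0
after  5: x0=0x8a x1=0x01 x2=0xf3 x3=0x8b x4=0x8c x5=0x8d  N=1 Z=0
after  6: x0=0x8a x1=0x01 x2=0xf3 x3=0x8b x4=0x8c x5=0x07  N=0 Z=0
after  7: x0=0x8a x1=0x01 x2=0xf3 x3=0x8b x4=0x8c x5=0x85  N=1 Z=0
after  8: x0=0x8a x1=0x79 x2=0xf3 x3=0x8b x4=0x8c x5=0x85  N=0 Z=0
-- IRQ taken; context saved, return-PC = 9 --
mismatch: x1: reported 0x39 vs actual 0x79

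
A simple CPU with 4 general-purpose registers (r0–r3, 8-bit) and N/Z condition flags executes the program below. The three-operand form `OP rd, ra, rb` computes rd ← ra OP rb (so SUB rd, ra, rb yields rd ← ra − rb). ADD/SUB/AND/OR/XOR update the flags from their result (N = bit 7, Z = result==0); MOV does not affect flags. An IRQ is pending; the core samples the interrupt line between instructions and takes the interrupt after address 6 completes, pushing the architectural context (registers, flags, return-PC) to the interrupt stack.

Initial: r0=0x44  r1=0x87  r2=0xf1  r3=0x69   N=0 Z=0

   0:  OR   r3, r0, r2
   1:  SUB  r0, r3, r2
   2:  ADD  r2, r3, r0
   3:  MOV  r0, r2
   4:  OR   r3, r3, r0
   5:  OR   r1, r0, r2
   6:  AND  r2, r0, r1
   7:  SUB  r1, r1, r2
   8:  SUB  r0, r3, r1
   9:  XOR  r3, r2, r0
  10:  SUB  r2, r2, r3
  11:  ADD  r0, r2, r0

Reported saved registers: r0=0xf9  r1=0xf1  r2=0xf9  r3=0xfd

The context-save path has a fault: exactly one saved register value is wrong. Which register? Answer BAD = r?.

BAD = r1

after  0: r0=0x44 r1=0x87 r2=0xf1 r3=0xf5  N=1 Z=0
after  1: r0=0x04 r1=0x87 r2=0xf1 r3=0xf5  N=0 Z=0
after  2: r0=0x04 r1=0x87 r2=0xf9 r3=0xf5  N=1 Z=0
after  3: r0=0xf9 r1=0x87 r2=0xf9 r3=0xf5  N=1 Z=0
after  4: r0=0xf9 r1=0x87 r2=0xf9 r3=0xfd  N=1 Z=0
after  5: r0=0xf9 r1=0xf9 r2=0xf9 r3=0xfd  N=1 Z=0
after  6: r0=0xf9 r1=0xf9 r2=0xf9 r3=0xfd  N=1 Z=0
-- IRQ taken; context saved, return-PC = 7 --
mismatch: r1: reported 0xf1 vs actual 0xf9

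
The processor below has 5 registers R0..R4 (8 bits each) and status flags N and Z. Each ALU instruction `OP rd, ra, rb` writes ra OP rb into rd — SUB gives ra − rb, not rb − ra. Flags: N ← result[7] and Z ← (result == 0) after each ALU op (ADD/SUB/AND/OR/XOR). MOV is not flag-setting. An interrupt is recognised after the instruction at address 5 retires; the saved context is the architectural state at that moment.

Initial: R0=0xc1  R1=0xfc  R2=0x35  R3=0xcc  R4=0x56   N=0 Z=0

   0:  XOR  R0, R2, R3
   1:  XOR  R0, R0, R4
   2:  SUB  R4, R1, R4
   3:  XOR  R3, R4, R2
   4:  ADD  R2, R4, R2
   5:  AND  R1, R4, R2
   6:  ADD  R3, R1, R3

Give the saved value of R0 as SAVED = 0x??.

SAVED = 0xaf

after  0: R0=0xf9 R1=0xfc R2=0x35 R3=0xcc R4=0x56  N=1 Z=0
after  1: R0=0xaf R1=0xfc R2=0x35 R3=0xcc R4=0x56  N=1 Z=0
after  2: R0=0xaf R1=0xfc R2=0x35 R3=0xcc R4=0xa6  N=1 Z=0
after  3: R0=0xaf R1=0xfc R2=0x35 R3=0x93 R4=0xa6  N=1 Z=0
after  4: R0=0xaf R1=0xfc R2=0xdb R3=0x93 R4=0xa6  N=1 Z=0
after  5: R0=0xaf R1=0x82 R2=0xdb R3=0x93 R4=0xa6  N=1 Z=0
-- IRQ taken; context saved, return-PC = 6 --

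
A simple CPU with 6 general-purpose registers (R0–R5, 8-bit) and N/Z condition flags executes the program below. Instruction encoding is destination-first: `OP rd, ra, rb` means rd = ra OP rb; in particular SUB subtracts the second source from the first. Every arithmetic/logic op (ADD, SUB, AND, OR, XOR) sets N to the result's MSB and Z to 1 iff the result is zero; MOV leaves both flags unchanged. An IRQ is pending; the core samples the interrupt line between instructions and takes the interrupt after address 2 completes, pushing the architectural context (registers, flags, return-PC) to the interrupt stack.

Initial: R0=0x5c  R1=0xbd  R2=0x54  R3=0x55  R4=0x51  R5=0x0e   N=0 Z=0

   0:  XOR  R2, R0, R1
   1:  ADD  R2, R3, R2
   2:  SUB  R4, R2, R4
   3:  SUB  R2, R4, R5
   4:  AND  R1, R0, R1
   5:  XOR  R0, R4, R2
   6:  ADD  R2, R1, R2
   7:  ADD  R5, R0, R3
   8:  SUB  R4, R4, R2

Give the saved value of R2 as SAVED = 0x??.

after  0: R0=0x5c R1=0xbd R2=0xe1 R3=0x55 R4=0x51 R5=0x0e  N=1 Z=0
after  1: R0=0x5c R1=0xbd R2=0x36 R3=0x55 R4=0x51 R5=0x0e  N=0 Z=0
after  2: R0=0x5c R1=0xbd R2=0x36 R3=0x55 R4=0xe5 R5=0x0e  N=1 Z=0
-- IRQ taken; context saved, return-PC = 3 --

SAVED = 0x36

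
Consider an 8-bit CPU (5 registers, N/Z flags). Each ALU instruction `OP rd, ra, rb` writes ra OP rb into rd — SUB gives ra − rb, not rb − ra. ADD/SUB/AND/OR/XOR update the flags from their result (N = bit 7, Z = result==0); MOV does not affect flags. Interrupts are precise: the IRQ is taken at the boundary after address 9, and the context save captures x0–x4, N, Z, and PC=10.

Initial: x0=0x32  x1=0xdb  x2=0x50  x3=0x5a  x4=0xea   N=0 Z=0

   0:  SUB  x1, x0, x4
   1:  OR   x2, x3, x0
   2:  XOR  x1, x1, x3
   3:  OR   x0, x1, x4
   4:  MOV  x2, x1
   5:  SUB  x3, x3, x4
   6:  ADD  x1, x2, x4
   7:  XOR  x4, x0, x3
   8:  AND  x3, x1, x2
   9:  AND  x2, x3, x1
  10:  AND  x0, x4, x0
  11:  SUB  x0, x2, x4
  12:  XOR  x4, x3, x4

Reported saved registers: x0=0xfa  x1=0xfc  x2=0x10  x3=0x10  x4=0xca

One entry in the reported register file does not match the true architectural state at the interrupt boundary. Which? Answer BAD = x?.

BAD = x4

after  0: x0=0x32 x1=0x48 x2=0x50 x3=0x5a x4=0xea  N=0 Z=0
after  1: x0=0x32 x1=0x48 x2=0x7a x3=0x5a x4=0xea  N=0 Z=0
after  2: x0=0x32 x1=0x12 x2=0x7a x3=0x5a x4=0xea  N=0 Z=0
after  3: x0=0xfa x1=0x12 x2=0x7a x3=0x5a x4=0xea  N=1 Z=0
after  4: x0=0xfa x1=0x12 x2=0x12 x3=0x5a x4=0xea  N=1 Z=0
after  5: x0=0xfa x1=0x12 x2=0x12 x3=0x70 x4=0xea  N=0 Z=0
after  6: x0=0xfa x1=0xfc x2=0x12 x3=0x70 x4=0xea  N=1 Z=0
after  7: x0=0xfa x1=0xfc x2=0x12 x3=0x70 x4=0x8a  N=1 Z=0
after  8: x0=0xfa x1=0xfc x2=0x12 x3=0x10 x4=0x8a  N=0 Z=0
after  9: x0=0xfa x1=0xfc x2=0x10 x3=0x10 x4=0x8a  N=0 Z=0
-- IRQ taken; context saved, return-PC = 10 --
mismatch: x4: reported 0xca vs actual 0x8a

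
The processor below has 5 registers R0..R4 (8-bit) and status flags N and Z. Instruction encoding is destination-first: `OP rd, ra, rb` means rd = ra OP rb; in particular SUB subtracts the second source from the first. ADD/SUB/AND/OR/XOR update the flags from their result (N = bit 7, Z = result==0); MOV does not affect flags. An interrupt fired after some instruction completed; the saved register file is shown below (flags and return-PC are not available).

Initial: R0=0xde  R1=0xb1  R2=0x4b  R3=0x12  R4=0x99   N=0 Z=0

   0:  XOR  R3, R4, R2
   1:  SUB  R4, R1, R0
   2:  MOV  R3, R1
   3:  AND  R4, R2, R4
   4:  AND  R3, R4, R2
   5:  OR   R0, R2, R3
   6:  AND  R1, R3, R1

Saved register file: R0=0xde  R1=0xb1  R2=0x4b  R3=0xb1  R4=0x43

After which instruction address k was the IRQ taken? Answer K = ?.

K = 3

after  0: R0=0xde R1=0xb1 R2=0x4b R3=0xd2 R4=0x99  N=1 Z=0
after  1: R0=0xde R1=0xb1 R2=0x4b R3=0xd2 R4=0xd3  N=1 Z=0
after  2: R0=0xde R1=0xb1 R2=0x4b R3=0xb1 R4=0xd3  N=1 Z=0
after  3: R0=0xde R1=0xb1 R2=0x4b R3=0xb1 R4=0x43  N=0 Z=0
-- IRQ taken; context saved, return-PC = 4 --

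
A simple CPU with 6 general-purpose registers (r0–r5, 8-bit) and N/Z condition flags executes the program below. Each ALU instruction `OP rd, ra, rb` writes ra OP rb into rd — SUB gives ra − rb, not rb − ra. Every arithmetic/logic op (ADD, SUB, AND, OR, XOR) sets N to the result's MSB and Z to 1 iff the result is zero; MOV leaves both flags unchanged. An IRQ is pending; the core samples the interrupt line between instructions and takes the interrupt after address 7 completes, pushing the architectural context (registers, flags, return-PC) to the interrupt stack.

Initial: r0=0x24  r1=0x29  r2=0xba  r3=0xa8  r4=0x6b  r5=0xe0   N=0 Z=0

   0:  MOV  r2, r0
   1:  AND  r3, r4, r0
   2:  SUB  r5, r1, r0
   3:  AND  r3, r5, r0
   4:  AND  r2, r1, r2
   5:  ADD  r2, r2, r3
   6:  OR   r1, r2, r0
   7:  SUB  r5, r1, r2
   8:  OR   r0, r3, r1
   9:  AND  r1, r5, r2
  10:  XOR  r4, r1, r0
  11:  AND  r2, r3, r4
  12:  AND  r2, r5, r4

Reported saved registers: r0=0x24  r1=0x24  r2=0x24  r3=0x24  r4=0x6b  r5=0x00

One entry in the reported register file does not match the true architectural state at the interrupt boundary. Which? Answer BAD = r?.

BAD = r3

after  0: r0=0x24 r1=0x29 r2=0x24 r3=0xa8 r4=0x6b r5=0xe0  N=0 Z=0
after  1: r0=0x24 r1=0x29 r2=0x24 r3=0x20 r4=0x6b r5=0xe0  N=0 Z=0
after  2: r0=0x24 r1=0x29 r2=0x24 r3=0x20 r4=0x6b r5=0x05  N=0 Z=0
after  3: r0=0x24 r1=0x29 r2=0x24 r3=0x04 r4=0x6b r5=0x05  N=0 Z=0
after  4: r0=0x24 r1=0x29 r2=0x20 r3=0x04 r4=0x6b r5=0x05  N=0 Z=0
after  5: r0=0x24 r1=0x29 r2=0x24 r3=0x04 r4=0x6b r5=0x05  N=0 Z=0
after  6: r0=0x24 r1=0x24 r2=0x24 r3=0x04 r4=0x6b r5=0x05  N=0 Z=0
after  7: r0=0x24 r1=0x24 r2=0x24 r3=0x04 r4=0x6b r5=0x00  N=0 Z=1
-- IRQ taken; context saved, return-PC = 8 --
mismatch: r3: reported 0x24 vs actual 0x04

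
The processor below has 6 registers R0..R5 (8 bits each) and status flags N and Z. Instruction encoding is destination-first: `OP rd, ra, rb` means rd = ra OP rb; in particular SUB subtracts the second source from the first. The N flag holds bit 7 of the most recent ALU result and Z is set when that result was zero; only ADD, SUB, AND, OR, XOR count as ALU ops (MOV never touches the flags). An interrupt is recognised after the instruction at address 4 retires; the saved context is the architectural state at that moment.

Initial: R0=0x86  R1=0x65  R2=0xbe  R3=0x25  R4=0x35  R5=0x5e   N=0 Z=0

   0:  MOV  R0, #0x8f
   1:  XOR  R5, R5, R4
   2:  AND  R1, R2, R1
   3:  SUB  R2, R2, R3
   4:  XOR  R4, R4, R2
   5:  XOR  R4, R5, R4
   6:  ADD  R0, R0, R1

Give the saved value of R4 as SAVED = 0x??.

after  0: R0=0x8f R1=0x65 R2=0xbe R3=0x25 R4=0x35 R5=0x5e  N=0 Z=0
after  1: R0=0x8f R1=0x65 R2=0xbe R3=0x25 R4=0x35 R5=0x6b  N=0 Z=0
after  2: R0=0x8f R1=0x24 R2=0xbe R3=0x25 R4=0x35 R5=0x6b  N=0 Z=0
after  3: R0=0x8f R1=0x24 R2=0x99 R3=0x25 R4=0x35 R5=0x6b  N=1 Z=0
after  4: R0=0x8f R1=0x24 R2=0x99 R3=0x25 R4=0xac R5=0x6b  N=1 Z=0
-- IRQ taken; context saved, return-PC = 5 --

SAVED = 0xac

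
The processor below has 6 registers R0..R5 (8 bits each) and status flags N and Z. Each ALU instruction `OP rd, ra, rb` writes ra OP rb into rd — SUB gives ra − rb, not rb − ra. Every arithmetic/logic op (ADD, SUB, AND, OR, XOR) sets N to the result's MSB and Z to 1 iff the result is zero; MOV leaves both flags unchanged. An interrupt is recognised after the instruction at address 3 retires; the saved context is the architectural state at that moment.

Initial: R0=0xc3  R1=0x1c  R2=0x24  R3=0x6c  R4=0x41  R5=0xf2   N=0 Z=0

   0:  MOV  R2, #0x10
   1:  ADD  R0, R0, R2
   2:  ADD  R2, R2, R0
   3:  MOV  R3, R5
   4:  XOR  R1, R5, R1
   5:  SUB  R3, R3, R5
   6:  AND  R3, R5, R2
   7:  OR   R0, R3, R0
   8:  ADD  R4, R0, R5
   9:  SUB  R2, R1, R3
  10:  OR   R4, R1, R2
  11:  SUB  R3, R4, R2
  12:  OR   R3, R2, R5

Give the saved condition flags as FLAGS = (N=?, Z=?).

after  0: R0=0xc3 R1=0x1c R2=0x10 R3=0x6c R4=0x41 R5=0xf2  N=0 Z=0
after  1: R0=0xd3 R1=0x1c R2=0x10 R3=0x6c R4=0x41 R5=0xf2  N=1 Z=0
after  2: R0=0xd3 R1=0x1c R2=0xe3 R3=0x6c R4=0x41 R5=0xf2  N=1 Z=0
after  3: R0=0xd3 R1=0x1c R2=0xe3 R3=0xf2 R4=0x41 R5=0xf2  N=1 Z=0
-- IRQ taken; context saved, return-PC = 4 --

FLAGS = (N=1, Z=0)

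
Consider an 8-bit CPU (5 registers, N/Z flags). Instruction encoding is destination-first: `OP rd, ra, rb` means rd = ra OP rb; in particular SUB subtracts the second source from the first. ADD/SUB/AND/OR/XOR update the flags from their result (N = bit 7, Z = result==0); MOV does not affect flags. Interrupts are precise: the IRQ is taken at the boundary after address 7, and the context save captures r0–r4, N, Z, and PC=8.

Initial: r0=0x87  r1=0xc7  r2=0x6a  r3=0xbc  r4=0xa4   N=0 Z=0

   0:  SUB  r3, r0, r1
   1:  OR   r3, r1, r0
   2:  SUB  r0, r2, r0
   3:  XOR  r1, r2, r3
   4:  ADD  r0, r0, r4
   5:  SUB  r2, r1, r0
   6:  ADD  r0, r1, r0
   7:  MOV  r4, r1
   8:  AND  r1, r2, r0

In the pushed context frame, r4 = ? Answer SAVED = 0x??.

SAVED = 0xad

after  0: r0=0x87 r1=0xc7 r2=0x6a r3=0xc0 r4=0xa4  N=1 Z=0
after  1: r0=0x87 r1=0xc7 r2=0x6a r3=0xc7 r4=0xa4  N=1 Z=0
after  2: r0=0xe3 r1=0xc7 r2=0x6a r3=0xc7 r4=0xa4  N=1 Z=0
after  3: r0=0xe3 r1=0xad r2=0x6a r3=0xc7 r4=0xa4  N=1 Z=0
after  4: r0=0x87 r1=0xad r2=0x6a r3=0xc7 r4=0xa4  N=1 Z=0
after  5: r0=0x87 r1=0xad r2=0x26 r3=0xc7 r4=0xa4  N=0 Z=0
after  6: r0=0x34 r1=0xad r2=0x26 r3=0xc7 r4=0xa4  N=0 Z=0
after  7: r0=0x34 r1=0xad r2=0x26 r3=0xc7 r4=0xad  N=0 Z=0
-- IRQ taken; context saved, return-PC = 8 --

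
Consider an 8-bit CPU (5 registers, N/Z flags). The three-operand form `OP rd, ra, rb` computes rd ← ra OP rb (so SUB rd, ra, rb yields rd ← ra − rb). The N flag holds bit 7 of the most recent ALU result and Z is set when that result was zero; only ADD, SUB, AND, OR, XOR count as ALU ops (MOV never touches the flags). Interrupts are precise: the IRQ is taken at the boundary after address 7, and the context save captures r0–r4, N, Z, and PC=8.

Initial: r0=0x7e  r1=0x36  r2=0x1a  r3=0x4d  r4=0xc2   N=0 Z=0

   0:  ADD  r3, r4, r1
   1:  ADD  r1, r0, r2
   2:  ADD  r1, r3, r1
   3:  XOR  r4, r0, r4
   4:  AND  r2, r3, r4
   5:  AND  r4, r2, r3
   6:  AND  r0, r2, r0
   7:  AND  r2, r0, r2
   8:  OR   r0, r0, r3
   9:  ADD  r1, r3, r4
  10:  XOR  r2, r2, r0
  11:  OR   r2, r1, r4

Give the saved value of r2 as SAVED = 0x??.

after  0: r0=0x7e r1=0x36 r2=0x1a r3=0xf8 r4=0xc2  N=1 Z=0
after  1: r0=0x7e r1=0x98 r2=0x1a r3=0xf8 r4=0xc2  N=1 Z=0
after  2: r0=0x7e r1=0x90 r2=0x1a r3=0xf8 r4=0xc2  N=1 Z=0
after  3: r0=0x7e r1=0x90 r2=0x1a r3=0xf8 r4=0xbc  N=1 Z=0
after  4: r0=0x7e r1=0x90 r2=0xb8 r3=0xf8 r4=0xbc  N=1 Z=0
after  5: r0=0x7e r1=0x90 r2=0xb8 r3=0xf8 r4=0xb8  N=1 Z=0
after  6: r0=0x38 r1=0x90 r2=0xb8 r3=0xf8 r4=0xb8  N=0 Z=0
after  7: r0=0x38 r1=0x90 r2=0x38 r3=0xf8 r4=0xb8  N=0 Z=0
-- IRQ taken; context saved, return-PC = 8 --

SAVED = 0x38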